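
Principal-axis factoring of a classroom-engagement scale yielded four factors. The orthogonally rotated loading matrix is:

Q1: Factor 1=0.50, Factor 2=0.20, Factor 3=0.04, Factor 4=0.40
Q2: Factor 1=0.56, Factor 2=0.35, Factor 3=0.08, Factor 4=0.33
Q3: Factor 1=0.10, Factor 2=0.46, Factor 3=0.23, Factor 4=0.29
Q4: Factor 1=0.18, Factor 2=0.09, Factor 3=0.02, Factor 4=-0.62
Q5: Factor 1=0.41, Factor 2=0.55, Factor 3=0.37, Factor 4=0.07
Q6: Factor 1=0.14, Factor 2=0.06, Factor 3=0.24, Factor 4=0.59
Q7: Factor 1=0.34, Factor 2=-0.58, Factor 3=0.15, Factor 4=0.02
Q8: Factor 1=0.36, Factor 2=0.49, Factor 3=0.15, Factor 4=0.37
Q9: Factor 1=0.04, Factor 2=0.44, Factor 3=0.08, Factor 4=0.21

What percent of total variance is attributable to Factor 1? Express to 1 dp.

11.6%

SS loadings for Factor 1 = 0.50² + 0.56² + 0.10² + 0.18² + 0.41² + 0.14² + 0.34² + 0.36² + 0.04² = 1.0405
With 9 standardized items, total variance = 9. Proportion = 1.0405/9 = 0.1156 → 11.56%.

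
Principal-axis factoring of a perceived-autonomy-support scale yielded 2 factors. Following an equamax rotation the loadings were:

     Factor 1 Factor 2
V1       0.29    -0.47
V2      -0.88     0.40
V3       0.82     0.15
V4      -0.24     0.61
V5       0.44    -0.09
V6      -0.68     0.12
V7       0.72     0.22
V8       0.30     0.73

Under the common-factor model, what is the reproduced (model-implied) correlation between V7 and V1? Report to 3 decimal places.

0.105

r̂ = Σ λ_i·λ_j across factors = (0.72)(0.29) + (0.22)(-0.47)
  = +0.2088 -0.1034 = 0.1054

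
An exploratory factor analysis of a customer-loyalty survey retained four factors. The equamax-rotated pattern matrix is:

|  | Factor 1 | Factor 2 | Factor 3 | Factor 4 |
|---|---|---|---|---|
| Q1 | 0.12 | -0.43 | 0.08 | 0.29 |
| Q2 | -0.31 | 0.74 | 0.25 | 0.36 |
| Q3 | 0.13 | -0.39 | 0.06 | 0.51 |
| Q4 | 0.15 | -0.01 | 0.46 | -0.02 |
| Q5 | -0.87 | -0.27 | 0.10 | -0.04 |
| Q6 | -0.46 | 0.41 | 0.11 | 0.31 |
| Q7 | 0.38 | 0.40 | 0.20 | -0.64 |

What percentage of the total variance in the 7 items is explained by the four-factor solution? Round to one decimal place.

55.4%

Communalities: 0.2898, 0.8358, 0.4327, 0.2346, 0.8414, 0.4879, 0.7540; Σh² = 3.8762.
Total variance with 7 standardized items is 7, so the solution explains 3.8762/7 = 0.5537 = 55.37%.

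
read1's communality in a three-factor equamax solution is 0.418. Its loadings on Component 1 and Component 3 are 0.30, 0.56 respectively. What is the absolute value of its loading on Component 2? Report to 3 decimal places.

Under orthogonal rotation h² = Σλ², so λ_Component 2² = h² − (0.4036) = 0.418 − 0.4036 = 0.0144.
|λ| = √0.0144 = 0.1200.

0.120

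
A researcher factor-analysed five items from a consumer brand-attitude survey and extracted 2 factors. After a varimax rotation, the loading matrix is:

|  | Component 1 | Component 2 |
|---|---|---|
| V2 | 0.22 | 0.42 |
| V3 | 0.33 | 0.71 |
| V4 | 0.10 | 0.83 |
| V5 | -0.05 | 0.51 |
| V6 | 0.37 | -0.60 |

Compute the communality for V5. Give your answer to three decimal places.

h² = (-0.05)² + 0.51² = 0.0025 + 0.2601 = 0.2626

0.263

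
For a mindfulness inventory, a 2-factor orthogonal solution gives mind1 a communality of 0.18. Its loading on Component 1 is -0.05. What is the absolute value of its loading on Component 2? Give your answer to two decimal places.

0.42

Under orthogonal rotation h² = Σλ², so λ_Component 2² = h² − (0.0025) = 0.18 − 0.0025 = 0.1775.
|λ| = √0.1775 = 0.4213.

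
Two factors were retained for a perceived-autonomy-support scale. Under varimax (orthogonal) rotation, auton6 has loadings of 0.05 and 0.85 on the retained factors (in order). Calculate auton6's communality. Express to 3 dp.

0.725

h² = 0.05² + 0.85² = 0.0025 + 0.7225 = 0.7250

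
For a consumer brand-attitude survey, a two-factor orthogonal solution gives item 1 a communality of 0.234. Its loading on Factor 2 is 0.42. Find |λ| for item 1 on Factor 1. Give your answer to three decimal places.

Under orthogonal rotation h² = Σλ², so λ_Factor 1² = h² − (0.1764) = 0.234 − 0.1764 = 0.0576.
|λ| = √0.0576 = 0.2400.

0.240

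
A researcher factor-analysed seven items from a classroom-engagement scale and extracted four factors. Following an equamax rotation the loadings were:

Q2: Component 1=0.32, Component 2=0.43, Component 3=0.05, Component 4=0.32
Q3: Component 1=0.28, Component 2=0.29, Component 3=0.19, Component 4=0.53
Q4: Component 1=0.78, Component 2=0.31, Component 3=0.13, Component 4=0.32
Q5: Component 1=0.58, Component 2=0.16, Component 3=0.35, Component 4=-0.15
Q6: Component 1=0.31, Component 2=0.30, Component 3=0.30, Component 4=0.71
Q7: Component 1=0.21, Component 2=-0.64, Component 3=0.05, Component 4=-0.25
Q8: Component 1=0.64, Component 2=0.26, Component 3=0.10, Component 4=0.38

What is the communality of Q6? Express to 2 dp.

0.78

h² = 0.31² + 0.30² + 0.30² + 0.71² = 0.0961 + 0.0900 + 0.0900 + 0.5041 = 0.7802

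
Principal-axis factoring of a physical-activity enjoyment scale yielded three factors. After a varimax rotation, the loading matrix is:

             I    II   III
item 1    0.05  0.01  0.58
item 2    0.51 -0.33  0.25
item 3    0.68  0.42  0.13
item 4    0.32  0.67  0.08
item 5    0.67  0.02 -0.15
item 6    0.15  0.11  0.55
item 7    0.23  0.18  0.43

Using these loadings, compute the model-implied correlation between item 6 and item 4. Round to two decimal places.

0.17

r̂ = Σ λ_i·λ_j across factors = (0.15)(0.32) + (0.11)(0.67) + (0.55)(0.08)
  = +0.0480 +0.0737 +0.0440 = 0.1657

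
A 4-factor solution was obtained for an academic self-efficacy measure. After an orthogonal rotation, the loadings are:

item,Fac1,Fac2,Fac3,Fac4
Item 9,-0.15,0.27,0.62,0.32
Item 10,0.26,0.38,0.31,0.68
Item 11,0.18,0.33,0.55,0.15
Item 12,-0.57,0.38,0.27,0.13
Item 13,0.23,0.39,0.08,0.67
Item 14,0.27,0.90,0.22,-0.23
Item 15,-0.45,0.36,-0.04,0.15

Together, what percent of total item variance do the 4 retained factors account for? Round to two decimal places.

62.55%

SS loadings by factor: 0.7757, 1.5623, 0.9123, 1.1285; total = 4.3788.
Total variance with 7 standardized items is 7, so the solution explains 4.3788/7 = 0.6255 = 62.55%.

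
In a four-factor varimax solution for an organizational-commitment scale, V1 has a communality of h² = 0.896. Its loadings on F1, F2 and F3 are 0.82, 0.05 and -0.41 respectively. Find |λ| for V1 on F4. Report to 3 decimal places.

0.230

Under orthogonal rotation h² = Σλ², so λ_F4² = h² − (0.8430) = 0.896 − 0.8430 = 0.0530.
|λ| = √0.0530 = 0.2302.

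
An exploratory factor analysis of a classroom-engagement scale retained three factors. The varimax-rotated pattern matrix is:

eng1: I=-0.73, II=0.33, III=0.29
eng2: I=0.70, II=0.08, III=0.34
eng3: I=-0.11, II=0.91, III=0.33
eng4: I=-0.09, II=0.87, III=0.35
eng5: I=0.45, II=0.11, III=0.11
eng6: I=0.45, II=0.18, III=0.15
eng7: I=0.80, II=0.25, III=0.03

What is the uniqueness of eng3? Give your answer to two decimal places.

h² = (-0.11)² + 0.91² + 0.33² = 0.0121 + 0.8281 + 0.1089 = 0.9491
Uniqueness u² = 1 − h² = 1 − 0.9491 = 0.0509

0.05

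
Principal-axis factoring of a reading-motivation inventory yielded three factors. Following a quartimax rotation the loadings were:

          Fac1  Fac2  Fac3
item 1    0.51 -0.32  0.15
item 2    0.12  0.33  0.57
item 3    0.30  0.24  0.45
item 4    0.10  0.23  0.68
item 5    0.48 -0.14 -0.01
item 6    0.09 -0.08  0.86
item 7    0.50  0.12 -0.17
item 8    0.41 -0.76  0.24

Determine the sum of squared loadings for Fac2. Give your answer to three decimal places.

SS loadings for Fac2 = (-0.32)² + 0.33² + 0.24² + 0.23² + (-0.14)² + (-0.08)² + 0.12² + (-0.76)² = 0.1024 + 0.1089 + 0.0576 + 0.0529 + 0.0196 + 0.0064 + 0.0144 + 0.5776 = 0.9398

0.940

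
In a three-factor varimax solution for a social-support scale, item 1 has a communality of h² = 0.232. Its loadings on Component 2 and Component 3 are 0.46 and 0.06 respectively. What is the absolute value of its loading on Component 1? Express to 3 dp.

Under orthogonal rotation h² = Σλ², so λ_Component 1² = h² − (0.2152) = 0.232 − 0.2152 = 0.0168.
|λ| = √0.0168 = 0.1296.

0.130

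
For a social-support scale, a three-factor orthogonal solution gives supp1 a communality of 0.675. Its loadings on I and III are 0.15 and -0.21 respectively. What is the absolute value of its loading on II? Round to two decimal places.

0.78

Under orthogonal rotation h² = Σλ², so λ_II² = h² − (0.0666) = 0.675 − 0.0666 = 0.6084.
|λ| = √0.6084 = 0.7800.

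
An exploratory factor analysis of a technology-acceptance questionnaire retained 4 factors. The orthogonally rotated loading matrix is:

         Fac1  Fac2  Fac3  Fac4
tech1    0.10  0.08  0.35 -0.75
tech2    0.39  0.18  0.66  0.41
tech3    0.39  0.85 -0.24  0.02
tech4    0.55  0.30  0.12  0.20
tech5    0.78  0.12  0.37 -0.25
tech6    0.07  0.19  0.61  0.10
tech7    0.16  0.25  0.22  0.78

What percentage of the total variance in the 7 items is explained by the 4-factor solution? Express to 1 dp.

SS loadings by factor: 1.2556, 0.9643, 1.1875, 1.4519; total = 4.8593.
Total variance with 7 standardized items is 7, so the solution explains 4.8593/7 = 0.6942 = 69.42%.

69.4%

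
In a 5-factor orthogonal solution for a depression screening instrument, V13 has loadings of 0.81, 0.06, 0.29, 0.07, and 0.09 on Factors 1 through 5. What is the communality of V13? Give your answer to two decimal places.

h² = 0.81² + 0.06² + 0.29² + 0.07² + 0.09² = 0.6561 + 0.0036 + 0.0841 + 0.0049 + 0.0081 = 0.7568

0.76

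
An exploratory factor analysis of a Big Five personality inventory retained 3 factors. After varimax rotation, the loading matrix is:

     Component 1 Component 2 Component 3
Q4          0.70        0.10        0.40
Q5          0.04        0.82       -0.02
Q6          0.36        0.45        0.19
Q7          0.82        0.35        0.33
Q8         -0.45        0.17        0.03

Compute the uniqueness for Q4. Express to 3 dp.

0.340

h² = 0.70² + 0.10² + 0.40² = 0.4900 + 0.0100 + 0.1600 = 0.6600
Uniqueness u² = 1 − h² = 1 − 0.6600 = 0.3400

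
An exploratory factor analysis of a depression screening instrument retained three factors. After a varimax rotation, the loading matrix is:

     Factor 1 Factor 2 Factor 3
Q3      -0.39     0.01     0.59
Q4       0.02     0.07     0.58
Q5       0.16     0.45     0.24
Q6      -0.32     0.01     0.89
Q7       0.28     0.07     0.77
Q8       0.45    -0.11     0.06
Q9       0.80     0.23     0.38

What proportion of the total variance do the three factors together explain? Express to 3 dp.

Communalities: 0.5003, 0.3417, 0.2857, 0.8946, 0.6762, 0.2182, 0.8373; Σh² = 3.7540.
Total variance with 7 standardized items is 7, so the solution explains 3.7540/7 = 0.5363.

0.536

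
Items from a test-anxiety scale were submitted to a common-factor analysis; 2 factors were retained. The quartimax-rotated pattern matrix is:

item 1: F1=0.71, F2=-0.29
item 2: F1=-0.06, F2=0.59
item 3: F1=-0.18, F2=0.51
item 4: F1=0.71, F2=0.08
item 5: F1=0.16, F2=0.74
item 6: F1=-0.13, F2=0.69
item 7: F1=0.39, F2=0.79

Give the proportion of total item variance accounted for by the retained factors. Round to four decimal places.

SS loadings by factor: 1.2388, 2.3465; total = 3.5853.
Total variance with 7 standardized items is 7, so the solution explains 3.5853/7 = 0.5122.

0.5122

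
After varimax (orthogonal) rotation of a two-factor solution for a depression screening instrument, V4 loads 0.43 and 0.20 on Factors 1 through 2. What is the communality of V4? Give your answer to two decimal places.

0.22

h² = 0.43² + 0.20² = 0.1849 + 0.0400 = 0.2249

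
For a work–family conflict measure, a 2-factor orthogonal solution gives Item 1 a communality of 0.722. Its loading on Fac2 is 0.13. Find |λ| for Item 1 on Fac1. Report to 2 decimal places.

0.84

Under orthogonal rotation h² = Σλ², so λ_Fac1² = h² − (0.0169) = 0.722 − 0.0169 = 0.7051.
|λ| = √0.7051 = 0.8397.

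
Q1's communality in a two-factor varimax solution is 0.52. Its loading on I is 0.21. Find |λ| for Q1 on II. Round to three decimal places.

0.690

Under orthogonal rotation h² = Σλ², so λ_II² = h² − (0.0441) = 0.52 − 0.0441 = 0.4759.
|λ| = √0.4759 = 0.6899.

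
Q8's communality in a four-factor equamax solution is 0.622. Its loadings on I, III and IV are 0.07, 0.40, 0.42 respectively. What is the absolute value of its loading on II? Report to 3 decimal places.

Under orthogonal rotation h² = Σλ², so λ_II² = h² − (0.3413) = 0.622 − 0.3413 = 0.2807.
|λ| = √0.2807 = 0.5298.

0.530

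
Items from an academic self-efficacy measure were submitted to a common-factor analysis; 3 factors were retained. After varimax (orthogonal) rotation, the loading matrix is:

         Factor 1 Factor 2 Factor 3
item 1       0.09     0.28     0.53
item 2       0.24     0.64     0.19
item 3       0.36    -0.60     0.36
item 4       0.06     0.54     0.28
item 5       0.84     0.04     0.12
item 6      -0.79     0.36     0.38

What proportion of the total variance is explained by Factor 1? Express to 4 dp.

SS loadings for Factor 1 = 0.09² + 0.24² + 0.36² + 0.06² + 0.84² + (-0.79)² = 1.5286
Proportion of variance = 1.5286 / 6 = 0.2548.

0.2548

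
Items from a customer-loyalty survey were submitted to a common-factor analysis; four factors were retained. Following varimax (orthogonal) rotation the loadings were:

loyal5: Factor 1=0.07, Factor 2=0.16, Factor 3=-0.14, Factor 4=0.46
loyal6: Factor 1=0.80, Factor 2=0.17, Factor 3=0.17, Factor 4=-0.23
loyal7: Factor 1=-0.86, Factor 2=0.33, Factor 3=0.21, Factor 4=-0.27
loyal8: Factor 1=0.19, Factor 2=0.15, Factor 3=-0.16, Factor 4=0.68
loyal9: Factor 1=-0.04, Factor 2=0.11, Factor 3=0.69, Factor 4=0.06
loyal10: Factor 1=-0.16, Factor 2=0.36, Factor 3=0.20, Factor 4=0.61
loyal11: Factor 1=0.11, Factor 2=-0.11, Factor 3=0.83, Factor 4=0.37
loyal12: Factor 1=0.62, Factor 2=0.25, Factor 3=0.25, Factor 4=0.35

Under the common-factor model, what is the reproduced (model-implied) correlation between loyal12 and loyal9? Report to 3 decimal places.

r̂ = Σ λ_i·λ_j across factors = (0.62)(-0.04) + (0.25)(0.11) + (0.25)(0.69) + (0.35)(0.06)
  = -0.0248 +0.0275 +0.1725 +0.0210 = 0.1962

0.196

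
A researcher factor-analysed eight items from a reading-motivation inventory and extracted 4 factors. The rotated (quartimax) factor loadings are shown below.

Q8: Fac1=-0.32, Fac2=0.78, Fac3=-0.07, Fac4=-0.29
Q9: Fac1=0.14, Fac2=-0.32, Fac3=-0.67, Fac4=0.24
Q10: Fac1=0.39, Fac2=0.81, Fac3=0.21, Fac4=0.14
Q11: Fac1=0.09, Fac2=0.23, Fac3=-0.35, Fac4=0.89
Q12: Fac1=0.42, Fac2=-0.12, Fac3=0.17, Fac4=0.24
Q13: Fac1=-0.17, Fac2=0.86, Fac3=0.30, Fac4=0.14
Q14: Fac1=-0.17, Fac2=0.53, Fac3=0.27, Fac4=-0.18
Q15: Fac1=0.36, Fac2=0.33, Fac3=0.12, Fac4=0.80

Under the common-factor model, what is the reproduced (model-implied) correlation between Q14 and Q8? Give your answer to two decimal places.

0.50

r̂ = Σ λ_i·λ_j across factors = (-0.17)(-0.32) + (0.53)(0.78) + (0.27)(-0.07) + (-0.18)(-0.29)
  = +0.0544 +0.4134 -0.0189 +0.0522 = 0.5011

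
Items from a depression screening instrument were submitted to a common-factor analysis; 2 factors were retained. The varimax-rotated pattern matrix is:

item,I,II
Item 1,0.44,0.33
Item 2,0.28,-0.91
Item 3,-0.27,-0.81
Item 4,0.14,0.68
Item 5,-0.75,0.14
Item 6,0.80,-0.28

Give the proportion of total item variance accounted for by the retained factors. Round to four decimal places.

SS loadings by factor: 1.5670, 2.1535; total = 3.7205.
Total variance with 6 standardized items is 6, so the solution explains 3.7205/6 = 0.6201.

0.6201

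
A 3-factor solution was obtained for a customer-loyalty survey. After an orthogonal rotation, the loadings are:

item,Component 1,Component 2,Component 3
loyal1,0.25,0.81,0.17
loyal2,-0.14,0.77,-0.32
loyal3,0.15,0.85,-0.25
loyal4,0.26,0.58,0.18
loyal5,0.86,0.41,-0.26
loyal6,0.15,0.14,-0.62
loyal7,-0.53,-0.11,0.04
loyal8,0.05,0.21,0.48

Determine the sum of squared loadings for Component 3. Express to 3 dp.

0.910

SS loadings for Component 3 = 0.17² + (-0.32)² + (-0.25)² + 0.18² + (-0.26)² + (-0.62)² + 0.04² + 0.48² = 0.0289 + 0.1024 + 0.0625 + 0.0324 + 0.0676 + 0.3844 + 0.0016 + 0.2304 = 0.9102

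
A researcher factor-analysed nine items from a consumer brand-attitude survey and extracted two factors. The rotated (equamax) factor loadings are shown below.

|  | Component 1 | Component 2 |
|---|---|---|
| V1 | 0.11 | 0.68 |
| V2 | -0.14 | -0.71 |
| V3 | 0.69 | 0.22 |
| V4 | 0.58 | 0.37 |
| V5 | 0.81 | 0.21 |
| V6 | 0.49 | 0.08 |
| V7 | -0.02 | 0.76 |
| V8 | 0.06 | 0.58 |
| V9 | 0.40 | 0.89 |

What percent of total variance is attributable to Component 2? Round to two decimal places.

SS loadings for Component 2 = 0.68² + (-0.71)² + 0.22² + 0.37² + 0.21² + 0.08² + 0.76² + 0.58² + 0.89² = 2.9084
With 9 standardized items, total variance = 9. Proportion = 2.9084/9 = 0.3232 → 32.32%.

32.32%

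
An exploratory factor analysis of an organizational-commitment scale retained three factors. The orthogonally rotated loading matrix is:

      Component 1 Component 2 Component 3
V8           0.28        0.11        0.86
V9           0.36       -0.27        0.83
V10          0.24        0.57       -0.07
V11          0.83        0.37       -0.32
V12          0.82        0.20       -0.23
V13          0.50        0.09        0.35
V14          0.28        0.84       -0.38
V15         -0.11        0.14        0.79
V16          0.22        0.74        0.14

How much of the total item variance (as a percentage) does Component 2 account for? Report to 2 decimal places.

20.75%

SS loadings for Component 2 = 0.11² + (-0.27)² + 0.57² + 0.37² + 0.20² + 0.09² + 0.84² + 0.14² + 0.74² = 1.8677
With 9 standardized items, total variance = 9. Proportion = 1.8677/9 = 0.2075 → 20.75%.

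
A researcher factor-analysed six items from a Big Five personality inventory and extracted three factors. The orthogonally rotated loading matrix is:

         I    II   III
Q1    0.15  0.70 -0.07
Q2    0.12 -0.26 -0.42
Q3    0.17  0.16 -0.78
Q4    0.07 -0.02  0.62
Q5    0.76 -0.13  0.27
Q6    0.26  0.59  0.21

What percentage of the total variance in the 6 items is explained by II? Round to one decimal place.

15.8%

SS loadings for II = 0.70² + (-0.26)² + 0.16² + (-0.02)² + (-0.13)² + 0.59² = 0.9486
With 6 standardized items, total variance = 6. Proportion = 0.9486/6 = 0.1581 → 15.81%.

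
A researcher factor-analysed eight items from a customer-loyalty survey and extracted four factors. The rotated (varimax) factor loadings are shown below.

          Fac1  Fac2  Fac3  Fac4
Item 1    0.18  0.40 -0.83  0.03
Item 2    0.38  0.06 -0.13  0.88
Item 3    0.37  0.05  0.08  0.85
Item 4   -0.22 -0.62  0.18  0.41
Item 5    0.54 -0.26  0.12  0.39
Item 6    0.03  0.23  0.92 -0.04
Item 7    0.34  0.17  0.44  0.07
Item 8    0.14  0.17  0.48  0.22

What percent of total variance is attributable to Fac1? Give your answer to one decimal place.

9.9%

SS loadings for Fac1 = 0.18² + 0.38² + 0.37² + (-0.22)² + 0.54² + 0.03² + 0.34² + 0.14² = 0.7898
With 8 standardized items, total variance = 8. Proportion = 0.7898/8 = 0.0987 → 9.87%.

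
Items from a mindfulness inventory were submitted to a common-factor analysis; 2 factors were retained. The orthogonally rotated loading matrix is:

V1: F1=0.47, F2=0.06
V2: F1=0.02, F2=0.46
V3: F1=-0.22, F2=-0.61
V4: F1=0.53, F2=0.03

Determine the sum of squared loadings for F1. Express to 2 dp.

SS loadings for F1 = 0.47² + 0.02² + (-0.22)² + 0.53² = 0.2209 + 0.0004 + 0.0484 + 0.2809 = 0.5506

0.55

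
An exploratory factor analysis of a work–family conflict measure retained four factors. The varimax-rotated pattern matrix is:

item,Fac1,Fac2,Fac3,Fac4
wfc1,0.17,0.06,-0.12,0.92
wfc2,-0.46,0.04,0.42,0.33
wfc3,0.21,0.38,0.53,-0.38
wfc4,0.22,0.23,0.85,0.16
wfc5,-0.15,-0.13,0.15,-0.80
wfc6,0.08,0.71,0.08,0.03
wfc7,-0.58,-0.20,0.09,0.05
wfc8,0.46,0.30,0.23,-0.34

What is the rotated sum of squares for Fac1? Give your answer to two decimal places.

0.91

SS loadings for Fac1 = 0.17² + (-0.46)² + 0.21² + 0.22² + (-0.15)² + 0.08² + (-0.58)² + 0.46² = 0.0289 + 0.2116 + 0.0441 + 0.0484 + 0.0225 + 0.0064 + 0.3364 + 0.2116 = 0.9099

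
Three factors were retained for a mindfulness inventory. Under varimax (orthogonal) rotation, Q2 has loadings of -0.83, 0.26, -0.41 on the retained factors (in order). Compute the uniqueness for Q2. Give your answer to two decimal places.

0.08

h² = (-0.83)² + 0.26² + (-0.41)² = 0.6889 + 0.0676 + 0.1681 = 0.9246
Uniqueness u² = 1 − h² = 1 − 0.9246 = 0.0754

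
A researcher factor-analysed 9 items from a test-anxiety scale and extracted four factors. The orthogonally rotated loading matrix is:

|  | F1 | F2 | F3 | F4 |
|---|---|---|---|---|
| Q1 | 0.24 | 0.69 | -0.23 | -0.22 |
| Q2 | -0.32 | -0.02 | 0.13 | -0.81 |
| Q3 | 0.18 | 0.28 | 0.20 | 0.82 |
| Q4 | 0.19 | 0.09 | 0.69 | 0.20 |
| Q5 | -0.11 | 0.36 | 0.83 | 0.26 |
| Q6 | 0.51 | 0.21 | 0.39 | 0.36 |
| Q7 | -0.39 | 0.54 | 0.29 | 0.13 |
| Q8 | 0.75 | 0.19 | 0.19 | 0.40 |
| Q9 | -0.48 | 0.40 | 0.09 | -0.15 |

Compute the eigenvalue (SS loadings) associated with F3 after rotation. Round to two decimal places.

1.56

SS loadings for F3 = (-0.23)² + 0.13² + 0.20² + 0.69² + 0.83² + 0.39² + 0.29² + 0.19² + 0.09² = 0.0529 + 0.0169 + 0.0400 + 0.4761 + 0.6889 + 0.1521 + 0.0841 + 0.0361 + 0.0081 = 1.5552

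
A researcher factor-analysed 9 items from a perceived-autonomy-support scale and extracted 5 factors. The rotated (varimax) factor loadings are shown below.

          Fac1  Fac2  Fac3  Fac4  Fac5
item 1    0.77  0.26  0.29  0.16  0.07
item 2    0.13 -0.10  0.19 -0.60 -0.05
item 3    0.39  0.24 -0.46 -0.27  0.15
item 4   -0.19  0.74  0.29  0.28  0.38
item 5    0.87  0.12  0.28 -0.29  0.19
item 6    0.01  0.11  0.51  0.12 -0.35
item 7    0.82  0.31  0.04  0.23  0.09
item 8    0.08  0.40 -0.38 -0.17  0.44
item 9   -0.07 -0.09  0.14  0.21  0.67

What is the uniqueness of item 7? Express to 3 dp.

h² = 0.82² + 0.31² + 0.04² + 0.23² + 0.09² = 0.6724 + 0.0961 + 0.0016 + 0.0529 + 0.0081 = 0.8311
Uniqueness u² = 1 − h² = 1 − 0.8311 = 0.1689

0.169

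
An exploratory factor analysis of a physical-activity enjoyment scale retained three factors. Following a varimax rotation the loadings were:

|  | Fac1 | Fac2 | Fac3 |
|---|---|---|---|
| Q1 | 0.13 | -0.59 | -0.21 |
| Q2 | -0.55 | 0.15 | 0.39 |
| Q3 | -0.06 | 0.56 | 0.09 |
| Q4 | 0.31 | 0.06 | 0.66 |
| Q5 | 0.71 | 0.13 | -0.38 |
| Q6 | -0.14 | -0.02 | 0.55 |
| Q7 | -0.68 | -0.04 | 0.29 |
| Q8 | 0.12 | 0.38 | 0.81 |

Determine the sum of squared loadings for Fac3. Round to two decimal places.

1.83

SS loadings for Fac3 = (-0.21)² + 0.39² + 0.09² + 0.66² + (-0.38)² + 0.55² + 0.29² + 0.81² = 0.0441 + 0.1521 + 0.0081 + 0.4356 + 0.1444 + 0.3025 + 0.0841 + 0.6561 = 1.8270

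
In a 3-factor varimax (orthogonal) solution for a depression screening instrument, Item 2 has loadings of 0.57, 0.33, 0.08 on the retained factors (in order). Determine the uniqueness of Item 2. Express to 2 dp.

h² = 0.57² + 0.33² + 0.08² = 0.3249 + 0.1089 + 0.0064 = 0.4402
Uniqueness u² = 1 − h² = 1 − 0.4402 = 0.5598

0.56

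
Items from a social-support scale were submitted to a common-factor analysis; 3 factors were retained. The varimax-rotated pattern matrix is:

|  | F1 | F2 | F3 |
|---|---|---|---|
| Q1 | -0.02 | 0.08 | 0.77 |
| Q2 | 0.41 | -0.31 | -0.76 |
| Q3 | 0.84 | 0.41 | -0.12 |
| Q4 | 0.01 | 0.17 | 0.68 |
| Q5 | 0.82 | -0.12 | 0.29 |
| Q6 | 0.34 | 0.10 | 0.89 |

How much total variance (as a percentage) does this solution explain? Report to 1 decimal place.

75.2%

Communalities: 0.5997, 0.8418, 0.8881, 0.4914, 0.7709, 0.9177; Σh² = 4.5096.
Total variance with 6 standardized items is 6, so the solution explains 4.5096/6 = 0.7516 = 75.16%.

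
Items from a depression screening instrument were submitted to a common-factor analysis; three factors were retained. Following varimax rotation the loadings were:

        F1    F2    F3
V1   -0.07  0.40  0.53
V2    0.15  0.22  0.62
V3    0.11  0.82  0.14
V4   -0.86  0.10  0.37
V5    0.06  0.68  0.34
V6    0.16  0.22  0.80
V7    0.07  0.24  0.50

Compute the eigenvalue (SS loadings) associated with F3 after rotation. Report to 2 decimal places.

1.83

SS loadings for F3 = 0.53² + 0.62² + 0.14² + 0.37² + 0.34² + 0.80² + 0.50² = 0.2809 + 0.3844 + 0.0196 + 0.1369 + 0.1156 + 0.6400 + 0.2500 = 1.8274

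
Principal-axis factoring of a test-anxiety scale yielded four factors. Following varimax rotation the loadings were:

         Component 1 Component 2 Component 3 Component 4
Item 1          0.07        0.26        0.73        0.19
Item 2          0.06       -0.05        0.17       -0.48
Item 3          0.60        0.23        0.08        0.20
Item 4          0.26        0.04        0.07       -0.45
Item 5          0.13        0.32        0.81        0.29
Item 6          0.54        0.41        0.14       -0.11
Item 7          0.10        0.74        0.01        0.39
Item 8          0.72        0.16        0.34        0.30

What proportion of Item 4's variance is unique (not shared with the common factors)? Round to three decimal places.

h² = 0.26² + 0.04² + 0.07² + (-0.45)² = 0.0676 + 0.0016 + 0.0049 + 0.2025 = 0.2766
Uniqueness u² = 1 − h² = 1 − 0.2766 = 0.7234

0.723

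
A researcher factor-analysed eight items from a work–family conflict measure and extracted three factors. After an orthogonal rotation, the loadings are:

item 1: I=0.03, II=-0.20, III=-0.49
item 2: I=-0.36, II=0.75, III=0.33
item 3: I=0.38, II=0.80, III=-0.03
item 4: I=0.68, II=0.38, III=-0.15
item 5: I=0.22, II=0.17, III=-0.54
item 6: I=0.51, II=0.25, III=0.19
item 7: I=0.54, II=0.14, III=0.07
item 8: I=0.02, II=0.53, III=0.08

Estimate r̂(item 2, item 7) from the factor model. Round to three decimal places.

r̂ = Σ λ_i·λ_j across factors = (-0.36)(0.54) + (0.75)(0.14) + (0.33)(0.07)
  = -0.1944 +0.1050 +0.0231 = -0.0663

-0.066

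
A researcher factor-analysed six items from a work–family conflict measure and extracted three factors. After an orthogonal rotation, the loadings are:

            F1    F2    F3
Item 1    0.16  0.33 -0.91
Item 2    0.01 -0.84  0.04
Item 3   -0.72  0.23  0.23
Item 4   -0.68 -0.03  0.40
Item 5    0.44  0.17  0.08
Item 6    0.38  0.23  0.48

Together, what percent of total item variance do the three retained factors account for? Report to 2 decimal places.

59.57%

SS loadings by factor: 1.3445, 0.9501, 1.2794; total = 3.5740.
Total variance with 6 standardized items is 6, so the solution explains 3.5740/6 = 0.5957 = 59.57%.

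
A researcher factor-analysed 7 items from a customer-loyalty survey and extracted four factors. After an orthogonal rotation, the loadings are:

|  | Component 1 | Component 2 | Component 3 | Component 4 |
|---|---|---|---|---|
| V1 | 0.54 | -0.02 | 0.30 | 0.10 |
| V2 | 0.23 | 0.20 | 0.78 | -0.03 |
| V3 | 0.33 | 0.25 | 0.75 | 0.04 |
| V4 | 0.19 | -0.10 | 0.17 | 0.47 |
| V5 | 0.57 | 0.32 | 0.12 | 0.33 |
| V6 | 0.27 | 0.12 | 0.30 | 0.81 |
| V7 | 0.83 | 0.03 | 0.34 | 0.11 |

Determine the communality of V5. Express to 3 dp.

0.551

h² = 0.57² + 0.32² + 0.12² + 0.33² = 0.3249 + 0.1024 + 0.0144 + 0.1089 = 0.5506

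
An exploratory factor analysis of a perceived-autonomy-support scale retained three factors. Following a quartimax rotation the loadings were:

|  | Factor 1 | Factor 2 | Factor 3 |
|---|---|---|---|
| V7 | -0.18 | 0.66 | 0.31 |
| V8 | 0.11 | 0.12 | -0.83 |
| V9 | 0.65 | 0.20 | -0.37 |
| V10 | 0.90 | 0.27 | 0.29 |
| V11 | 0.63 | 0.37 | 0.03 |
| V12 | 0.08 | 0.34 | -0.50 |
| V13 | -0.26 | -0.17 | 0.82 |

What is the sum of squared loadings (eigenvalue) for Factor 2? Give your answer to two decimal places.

SS loadings for Factor 2 = 0.66² + 0.12² + 0.20² + 0.27² + 0.37² + 0.34² + (-0.17)² = 0.4356 + 0.0144 + 0.0400 + 0.0729 + 0.1369 + 0.1156 + 0.0289 = 0.8443

0.84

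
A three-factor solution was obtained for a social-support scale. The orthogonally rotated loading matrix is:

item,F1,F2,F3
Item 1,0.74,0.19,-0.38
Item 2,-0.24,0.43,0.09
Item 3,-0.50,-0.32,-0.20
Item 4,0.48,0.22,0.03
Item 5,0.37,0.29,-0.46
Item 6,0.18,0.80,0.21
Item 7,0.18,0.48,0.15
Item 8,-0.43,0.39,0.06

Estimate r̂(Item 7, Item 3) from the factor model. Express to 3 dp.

r̂ = Σ λ_i·λ_j across factors = (0.18)(-0.50) + (0.48)(-0.32) + (0.15)(-0.20)
  = -0.0900 -0.1536 -0.0300 = -0.2736

-0.274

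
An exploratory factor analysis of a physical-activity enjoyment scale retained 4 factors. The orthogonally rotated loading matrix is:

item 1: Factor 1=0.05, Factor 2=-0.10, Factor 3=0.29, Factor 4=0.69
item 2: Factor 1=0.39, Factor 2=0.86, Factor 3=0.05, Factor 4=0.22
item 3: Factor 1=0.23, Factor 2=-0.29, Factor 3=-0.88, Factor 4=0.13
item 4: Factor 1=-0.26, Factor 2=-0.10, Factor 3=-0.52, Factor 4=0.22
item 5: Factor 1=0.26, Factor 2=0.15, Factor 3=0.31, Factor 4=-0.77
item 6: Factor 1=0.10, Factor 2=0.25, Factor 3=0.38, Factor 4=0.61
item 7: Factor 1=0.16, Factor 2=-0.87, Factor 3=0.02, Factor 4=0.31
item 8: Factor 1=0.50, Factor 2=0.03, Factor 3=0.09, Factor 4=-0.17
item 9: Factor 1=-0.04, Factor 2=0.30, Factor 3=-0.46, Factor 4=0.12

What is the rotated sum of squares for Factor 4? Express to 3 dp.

SS loadings for Factor 4 = 0.69² + 0.22² + 0.13² + 0.22² + (-0.77)² + 0.61² + 0.31² + (-0.17)² + 0.12² = 0.4761 + 0.0484 + 0.0169 + 0.0484 + 0.5929 + 0.3721 + 0.0961 + 0.0289 + 0.0144 = 1.6942

1.694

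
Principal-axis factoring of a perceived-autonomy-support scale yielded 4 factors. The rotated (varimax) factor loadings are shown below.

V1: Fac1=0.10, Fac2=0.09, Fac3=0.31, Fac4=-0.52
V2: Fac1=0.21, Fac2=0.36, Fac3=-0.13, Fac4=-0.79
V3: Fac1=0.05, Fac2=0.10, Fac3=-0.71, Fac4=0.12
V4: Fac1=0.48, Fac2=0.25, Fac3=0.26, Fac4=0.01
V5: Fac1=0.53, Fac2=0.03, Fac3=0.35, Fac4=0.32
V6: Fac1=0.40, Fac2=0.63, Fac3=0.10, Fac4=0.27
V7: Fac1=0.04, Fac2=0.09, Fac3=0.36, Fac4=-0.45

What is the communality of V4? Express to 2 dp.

h² = 0.48² + 0.25² + 0.26² + 0.01² = 0.2304 + 0.0625 + 0.0676 + 0.0001 = 0.3606

0.36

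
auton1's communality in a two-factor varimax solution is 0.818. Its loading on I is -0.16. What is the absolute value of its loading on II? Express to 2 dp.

0.89

Under orthogonal rotation h² = Σλ², so λ_II² = h² − (0.0256) = 0.818 − 0.0256 = 0.7924.
|λ| = √0.7924 = 0.8902.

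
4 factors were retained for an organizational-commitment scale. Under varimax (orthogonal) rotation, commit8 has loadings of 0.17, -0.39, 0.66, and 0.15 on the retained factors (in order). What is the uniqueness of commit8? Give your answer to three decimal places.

h² = 0.17² + (-0.39)² + 0.66² + 0.15² = 0.0289 + 0.1521 + 0.4356 + 0.0225 = 0.6391
Uniqueness u² = 1 − h² = 1 − 0.6391 = 0.3609

0.361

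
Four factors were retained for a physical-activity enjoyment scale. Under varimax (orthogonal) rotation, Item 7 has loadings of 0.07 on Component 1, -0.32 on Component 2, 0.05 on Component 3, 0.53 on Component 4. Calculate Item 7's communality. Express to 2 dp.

0.39

h² = 0.07² + (-0.32)² + 0.05² + 0.53² = 0.0049 + 0.1024 + 0.0025 + 0.2809 = 0.3907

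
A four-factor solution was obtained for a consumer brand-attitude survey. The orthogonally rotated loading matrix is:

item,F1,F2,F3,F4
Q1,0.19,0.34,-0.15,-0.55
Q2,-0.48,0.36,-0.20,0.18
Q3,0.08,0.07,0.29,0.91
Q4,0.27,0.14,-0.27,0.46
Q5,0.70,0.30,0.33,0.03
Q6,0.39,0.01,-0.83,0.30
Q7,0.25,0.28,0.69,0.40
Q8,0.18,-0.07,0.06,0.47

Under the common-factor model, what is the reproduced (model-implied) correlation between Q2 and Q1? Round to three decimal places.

-0.038

r̂ = Σ λ_i·λ_j across factors = (-0.48)(0.19) + (0.36)(0.34) + (-0.20)(-0.15) + (0.18)(-0.55)
  = -0.0912 +0.1224 +0.0300 -0.0990 = -0.0378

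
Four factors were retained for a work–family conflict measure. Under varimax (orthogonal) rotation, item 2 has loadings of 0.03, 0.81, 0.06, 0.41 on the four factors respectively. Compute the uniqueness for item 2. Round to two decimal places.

h² = 0.03² + 0.81² + 0.06² + 0.41² = 0.0009 + 0.6561 + 0.0036 + 0.1681 = 0.8287
Uniqueness u² = 1 − h² = 1 − 0.8287 = 0.1713

0.17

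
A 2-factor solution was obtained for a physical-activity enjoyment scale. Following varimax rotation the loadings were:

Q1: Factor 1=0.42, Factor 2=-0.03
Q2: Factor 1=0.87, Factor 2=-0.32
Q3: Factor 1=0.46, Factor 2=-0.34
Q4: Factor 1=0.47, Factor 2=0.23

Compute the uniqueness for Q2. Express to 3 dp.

0.141

h² = 0.87² + (-0.32)² = 0.7569 + 0.1024 = 0.8593
Uniqueness u² = 1 − h² = 1 − 0.8593 = 0.1407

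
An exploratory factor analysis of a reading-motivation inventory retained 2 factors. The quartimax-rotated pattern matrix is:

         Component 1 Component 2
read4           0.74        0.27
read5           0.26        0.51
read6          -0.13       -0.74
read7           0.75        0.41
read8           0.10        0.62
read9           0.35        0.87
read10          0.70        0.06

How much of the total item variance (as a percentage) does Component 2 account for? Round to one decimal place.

31.3%

SS loadings for Component 2 = 0.27² + 0.51² + (-0.74)² + 0.41² + 0.62² + 0.87² + 0.06² = 2.1936
With 7 standardized items, total variance = 7. Proportion = 2.1936/7 = 0.3134 → 31.34%.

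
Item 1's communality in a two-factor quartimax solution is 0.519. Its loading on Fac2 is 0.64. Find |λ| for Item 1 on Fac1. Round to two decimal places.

Under orthogonal rotation h² = Σλ², so λ_Fac1² = h² − (0.4096) = 0.519 − 0.4096 = 0.1094.
|λ| = √0.1094 = 0.3308.

0.33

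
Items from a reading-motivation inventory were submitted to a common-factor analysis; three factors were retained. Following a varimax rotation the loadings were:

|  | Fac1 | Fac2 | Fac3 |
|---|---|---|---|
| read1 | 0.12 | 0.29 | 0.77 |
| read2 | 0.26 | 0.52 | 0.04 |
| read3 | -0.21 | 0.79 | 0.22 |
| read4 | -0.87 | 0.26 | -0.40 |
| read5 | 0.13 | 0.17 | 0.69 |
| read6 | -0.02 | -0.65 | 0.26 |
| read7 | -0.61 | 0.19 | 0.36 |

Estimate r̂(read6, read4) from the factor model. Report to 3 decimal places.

r̂ = Σ λ_i·λ_j across factors = (-0.02)(-0.87) + (-0.65)(0.26) + (0.26)(-0.40)
  = +0.0174 -0.1690 -0.1040 = -0.2556

-0.256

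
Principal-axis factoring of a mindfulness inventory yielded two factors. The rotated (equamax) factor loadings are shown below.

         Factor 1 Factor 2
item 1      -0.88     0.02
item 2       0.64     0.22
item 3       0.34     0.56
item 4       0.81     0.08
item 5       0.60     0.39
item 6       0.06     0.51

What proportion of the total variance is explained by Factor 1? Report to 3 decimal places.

0.387

SS loadings for Factor 1 = (-0.88)² + 0.64² + 0.34² + 0.81² + 0.60² + 0.06² = 2.3193
Proportion of variance = 2.3193 / 6 = 0.3866.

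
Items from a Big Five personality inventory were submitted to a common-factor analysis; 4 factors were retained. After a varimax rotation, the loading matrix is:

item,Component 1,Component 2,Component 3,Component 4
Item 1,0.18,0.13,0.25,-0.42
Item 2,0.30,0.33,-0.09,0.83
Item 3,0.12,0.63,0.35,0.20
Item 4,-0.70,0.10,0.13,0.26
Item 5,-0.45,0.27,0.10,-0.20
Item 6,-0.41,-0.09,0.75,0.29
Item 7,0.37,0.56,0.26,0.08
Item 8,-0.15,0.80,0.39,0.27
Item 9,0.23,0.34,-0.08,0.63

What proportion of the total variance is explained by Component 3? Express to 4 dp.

0.1121

SS loadings for Component 3 = 0.25² + (-0.09)² + 0.35² + 0.13² + 0.10² + 0.75² + 0.26² + 0.39² + (-0.08)² = 1.0086
Proportion of variance = 1.0086 / 9 = 0.1121.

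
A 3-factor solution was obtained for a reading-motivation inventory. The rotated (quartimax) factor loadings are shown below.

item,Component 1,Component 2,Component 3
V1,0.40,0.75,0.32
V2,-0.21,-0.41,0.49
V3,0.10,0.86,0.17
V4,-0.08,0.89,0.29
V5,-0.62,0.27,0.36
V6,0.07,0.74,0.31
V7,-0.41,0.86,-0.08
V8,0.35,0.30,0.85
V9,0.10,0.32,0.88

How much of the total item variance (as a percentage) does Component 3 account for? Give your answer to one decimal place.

SS loadings for Component 3 = 0.32² + 0.49² + 0.17² + 0.29² + 0.36² + 0.31² + (-0.08)² + 0.85² + 0.88² = 2.1845
With 9 standardized items, total variance = 9. Proportion = 2.1845/9 = 0.2427 → 24.27%.

24.3%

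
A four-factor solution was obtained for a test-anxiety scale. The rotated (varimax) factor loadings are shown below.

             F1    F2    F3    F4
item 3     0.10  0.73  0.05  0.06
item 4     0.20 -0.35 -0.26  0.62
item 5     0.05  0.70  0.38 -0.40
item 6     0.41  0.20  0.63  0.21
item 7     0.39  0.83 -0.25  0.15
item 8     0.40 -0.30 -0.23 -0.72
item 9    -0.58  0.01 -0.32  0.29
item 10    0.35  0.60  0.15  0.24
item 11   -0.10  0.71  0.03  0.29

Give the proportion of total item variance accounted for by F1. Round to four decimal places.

0.1113

SS loadings for F1 = 0.10² + 0.20² + 0.05² + 0.41² + 0.39² + 0.40² + (-0.58)² + 0.35² + (-0.10)² = 1.0016
Proportion of variance = 1.0016 / 9 = 0.1113.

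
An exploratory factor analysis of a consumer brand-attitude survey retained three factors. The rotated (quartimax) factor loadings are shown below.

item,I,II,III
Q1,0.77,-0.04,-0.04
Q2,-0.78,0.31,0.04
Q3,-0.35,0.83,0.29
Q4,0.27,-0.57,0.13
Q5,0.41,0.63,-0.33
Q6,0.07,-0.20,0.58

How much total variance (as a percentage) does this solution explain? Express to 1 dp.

61.1%

Communalities: 0.5961, 0.7061, 0.8955, 0.4147, 0.6739, 0.3813; Σh² = 3.6676.
Total variance with 6 standardized items is 6, so the solution explains 3.6676/6 = 0.6113 = 61.13%.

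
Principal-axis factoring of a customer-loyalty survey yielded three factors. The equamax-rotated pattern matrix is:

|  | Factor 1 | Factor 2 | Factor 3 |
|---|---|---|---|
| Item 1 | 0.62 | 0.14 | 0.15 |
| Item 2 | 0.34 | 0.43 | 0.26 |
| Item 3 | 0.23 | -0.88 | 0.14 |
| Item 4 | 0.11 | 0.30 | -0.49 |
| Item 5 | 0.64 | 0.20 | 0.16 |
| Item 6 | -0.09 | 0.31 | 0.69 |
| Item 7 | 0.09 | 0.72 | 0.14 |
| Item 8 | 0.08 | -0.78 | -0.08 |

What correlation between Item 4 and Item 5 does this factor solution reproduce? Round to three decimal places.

r̂ = Σ λ_i·λ_j across factors = (0.11)(0.64) + (0.30)(0.20) + (-0.49)(0.16)
  = +0.0704 +0.0600 -0.0784 = 0.0520

0.052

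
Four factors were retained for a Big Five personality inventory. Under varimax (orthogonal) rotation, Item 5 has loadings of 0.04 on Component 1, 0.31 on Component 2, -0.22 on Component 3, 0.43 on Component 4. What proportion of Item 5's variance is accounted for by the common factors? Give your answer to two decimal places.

h² = 0.04² + 0.31² + (-0.22)² + 0.43² = 0.0016 + 0.0961 + 0.0484 + 0.1849 = 0.3310

0.33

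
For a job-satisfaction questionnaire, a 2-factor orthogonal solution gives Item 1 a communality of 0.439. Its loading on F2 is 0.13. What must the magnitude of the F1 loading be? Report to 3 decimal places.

0.650

Under orthogonal rotation h² = Σλ², so λ_F1² = h² − (0.0169) = 0.439 − 0.0169 = 0.4221.
|λ| = √0.4221 = 0.6497.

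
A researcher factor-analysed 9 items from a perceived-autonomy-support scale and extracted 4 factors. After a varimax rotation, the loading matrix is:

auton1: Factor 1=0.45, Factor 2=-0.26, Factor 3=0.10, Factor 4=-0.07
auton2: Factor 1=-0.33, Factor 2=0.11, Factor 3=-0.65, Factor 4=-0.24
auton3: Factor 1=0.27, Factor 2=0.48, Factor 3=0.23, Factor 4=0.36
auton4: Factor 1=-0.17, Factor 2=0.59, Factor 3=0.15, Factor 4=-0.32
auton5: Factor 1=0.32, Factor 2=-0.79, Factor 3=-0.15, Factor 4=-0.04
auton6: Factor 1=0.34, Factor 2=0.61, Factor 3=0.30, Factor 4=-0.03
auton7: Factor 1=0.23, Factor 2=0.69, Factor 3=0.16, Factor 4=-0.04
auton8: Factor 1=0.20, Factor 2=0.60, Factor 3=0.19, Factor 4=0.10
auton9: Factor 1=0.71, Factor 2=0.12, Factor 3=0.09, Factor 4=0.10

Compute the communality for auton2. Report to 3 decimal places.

h² = (-0.33)² + 0.11² + (-0.65)² + (-0.24)² = 0.1089 + 0.0121 + 0.4225 + 0.0576 = 0.6011

0.601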